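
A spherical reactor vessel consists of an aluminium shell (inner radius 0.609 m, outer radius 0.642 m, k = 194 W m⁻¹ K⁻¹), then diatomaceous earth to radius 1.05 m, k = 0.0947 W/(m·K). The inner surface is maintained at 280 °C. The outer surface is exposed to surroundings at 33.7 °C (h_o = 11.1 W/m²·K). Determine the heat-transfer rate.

Q = 478 W

Series thermal resistances, inner to outer:
  R_aluminium = (1/0.609 − 1/0.642)/(4πk) = 0.08440/(4π·194) = 3.462×10^-5 K/W
  R_diatomaceous earth = (1/0.642 − 1/1.05)/(4πk) = 0.6053/(4π·0.0947) = 0.5086 K/W
  R_conv,out = 1/(4πr²h) = 1/(4π·1.05²·11.1) = 0.006503 K/W
ΣR = 3.462×10^-5 + 0.5086 + 0.006503 = 0.5151 K/W
Q = ΔT/ΣR = (280 °C − 33.7 °C)/0.5151 = 478 W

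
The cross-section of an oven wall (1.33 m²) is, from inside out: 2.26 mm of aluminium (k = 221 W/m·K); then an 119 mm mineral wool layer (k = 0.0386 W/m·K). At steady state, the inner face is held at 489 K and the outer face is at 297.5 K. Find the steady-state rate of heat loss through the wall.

Q = 82.6 W

Resistance network (inner→outer):
  R_aluminium = L/(kA) = 0.00226/(221·1.33) = 7.689×10^-6 K/W
  R_mineral wool = L/(kA) = 0.119/(0.0386·1.33) = 2.318 K/W
ΣR = 7.689×10^-6 + 2.318 = 2.318 K/W
Q = ΔT/ΣR = (489 K − 297.5 K)/2.318 = 82.6 W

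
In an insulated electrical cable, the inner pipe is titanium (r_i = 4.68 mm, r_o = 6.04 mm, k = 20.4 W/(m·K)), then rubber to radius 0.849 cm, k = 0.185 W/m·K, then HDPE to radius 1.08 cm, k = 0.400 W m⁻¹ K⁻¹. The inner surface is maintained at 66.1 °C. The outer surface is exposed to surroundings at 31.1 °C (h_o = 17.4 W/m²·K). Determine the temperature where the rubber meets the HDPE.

Resistance network (inner→outer):
  R'_titanium = ln(0.00604/0.00468)/(2πk) = 0.2551/(2π·20.4) = 0.001990 m·K/W
  R'_rubber = ln(0.00849/0.00604)/(2πk) = 0.3405/(2π·0.185) = 0.2929 m·K/W
  R'_HDPE = ln(0.0108/0.00849)/(2πk) = 0.2407/(2π·0.400) = 0.09575 m·K/W
  R'_conv,out = 1/(2πr h) = 1/(2π·0.0108·17.4) = 0.8469 m·K/W
ΣR = 0.001990 + 0.2929 + 0.09575 + 0.8469 = 1.238 m·K/W
Q' = ΔT/ΣR = (66.1 °C − 31.1 °C)/1.238 = 28.27 W/m
From the inner boundary to the rubber/HDPE interface, ΣR_partial = 0.2949 m·K/W.
T_interface = T_in − Q'·ΣR_partial = 66.1 °C − (28.27)(0.2949) = 57.8 °C

T = 57.8 °C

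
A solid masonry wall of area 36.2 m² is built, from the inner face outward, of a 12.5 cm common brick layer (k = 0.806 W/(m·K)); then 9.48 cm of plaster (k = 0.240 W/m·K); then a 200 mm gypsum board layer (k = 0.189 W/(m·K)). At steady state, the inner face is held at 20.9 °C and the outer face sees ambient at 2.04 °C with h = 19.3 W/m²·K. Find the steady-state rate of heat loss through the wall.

Q = 411 W

Series thermal resistances, inner to outer:
  R_common brick = L/(kA) = 0.125/(0.806·36.2) = 0.004284 K/W
  R_plaster = L/(kA) = 0.0948/(0.240·36.2) = 0.01091 K/W
  R_gypsum board = L/(kA) = 0.200/(0.189·36.2) = 0.02923 K/W
  R_conv,out = 1/(hA) = 1/(19.3·36.2) = 0.001431 K/W
ΣR = 0.004284 + 0.01091 + 0.02923 + 0.001431 = 0.04585 K/W
Q = ΔT/ΣR = (20.9 °C − 2.04 °C)/0.04585 = 411 W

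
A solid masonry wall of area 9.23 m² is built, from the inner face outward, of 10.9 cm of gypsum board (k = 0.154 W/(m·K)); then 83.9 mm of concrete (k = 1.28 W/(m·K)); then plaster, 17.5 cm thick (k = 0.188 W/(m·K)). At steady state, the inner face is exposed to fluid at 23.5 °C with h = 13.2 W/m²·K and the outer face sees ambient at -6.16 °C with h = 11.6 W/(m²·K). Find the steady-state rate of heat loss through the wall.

Treat each layer as a resistance in series:
  R_conv,in = 1/(hA) = 1/(13.2·9.23) = 0.008208 K/W
  R_gypsum board = L/(kA) = 0.109/(0.154·9.23) = 0.07668 K/W
  R_concrete = L/(kA) = 0.0839/(1.28·9.23) = 0.007102 K/W
  R_plaster = L/(kA) = 0.175/(0.188·9.23) = 0.1009 K/W
  R_conv,out = 1/(hA) = 1/(11.6·9.23) = 0.009340 K/W
ΣR = 0.008208 + 0.07668 + 0.007102 + 0.1009 + 0.009340 = 0.2022 K/W
Q = ΔT/ΣR = (23.5 °C − -6.16 °C)/0.2022 = 147 W

Q = 147 W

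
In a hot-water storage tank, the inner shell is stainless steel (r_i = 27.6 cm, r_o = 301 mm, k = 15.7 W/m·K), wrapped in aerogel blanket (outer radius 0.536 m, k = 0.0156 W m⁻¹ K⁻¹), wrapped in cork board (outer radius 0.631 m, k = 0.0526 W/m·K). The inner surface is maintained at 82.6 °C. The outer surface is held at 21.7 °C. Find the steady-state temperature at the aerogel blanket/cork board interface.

Series thermal resistances, inner to outer:
  R_stainless steel = (1/0.276 − 1/0.301)/(4πk) = 0.3009/(4π·15.7) = 0.001525 K/W
  R_aerogel blanket = (1/0.301 − 1/0.536)/(4πk) = 1.457/(4π·0.0156) = 7.430 K/W
  R_cork board = (1/0.536 − 1/0.631)/(4πk) = 0.2809/(4π·0.0526) = 0.4249 K/W
ΣR = 0.001525 + 7.430 + 0.4249 = 7.856 K/W
Q = ΔT/ΣR = (82.6 °C − 21.7 °C)/7.856 = 7.752 W
From the inner boundary to the aerogel blanket/cork board interface, ΣR_partial = 7.432 K/W.
T_interface = T_in − Q·ΣR_partial = 82.6 °C − (7.752)(7.432) = 25.0 °C

T = 25.0 °C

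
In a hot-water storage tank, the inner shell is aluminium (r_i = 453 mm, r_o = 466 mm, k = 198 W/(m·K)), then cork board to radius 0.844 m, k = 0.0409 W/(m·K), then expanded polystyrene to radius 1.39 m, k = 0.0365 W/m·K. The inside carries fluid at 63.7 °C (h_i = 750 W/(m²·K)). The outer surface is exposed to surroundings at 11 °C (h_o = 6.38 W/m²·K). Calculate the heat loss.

Resistance network (inner→outer):
  R_conv,in = 1/(4πr²h) = 1/(4π·0.453²·750) = 5.170×10^-4 K/W
  R_aluminium = (1/0.453 − 1/0.466)/(4πk) = 0.06158/(4π·198) = 2.475×10^-5 K/W
  R_cork board = (1/0.466 − 1/0.844)/(4πk) = 0.9611/(4π·0.0409) = 1.870 K/W
  R_expanded polystyrene = (1/0.844 − 1/1.39)/(4πk) = 0.4654/(4π·0.0365) = 1.015 K/W
  R_conv,out = 1/(4πr²h) = 1/(4π·1.39²·6.38) = 0.006456 K/W
ΣR = 5.170×10^-4 + 2.475×10^-5 + 1.870 + 1.015 + 0.006456 = 2.892 K/W
Q = ΔT/ΣR = (63.7 °C − 11 °C)/2.892 = 18.2 W

Q = 18.2 W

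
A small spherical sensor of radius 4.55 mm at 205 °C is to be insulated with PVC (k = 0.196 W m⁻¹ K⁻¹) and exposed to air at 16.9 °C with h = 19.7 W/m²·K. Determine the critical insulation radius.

For a sphere, r_cr = 2k_ins/h = 2·0.196/19.7 = 0.0199 m = 1.99 cm

r_cr = 1.99 cm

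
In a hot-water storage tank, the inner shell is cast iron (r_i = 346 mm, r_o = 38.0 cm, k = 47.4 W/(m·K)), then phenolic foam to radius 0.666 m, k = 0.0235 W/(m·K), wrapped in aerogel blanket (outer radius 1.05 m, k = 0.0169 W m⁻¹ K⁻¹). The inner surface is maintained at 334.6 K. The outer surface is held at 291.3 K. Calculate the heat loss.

Q = 6.75 W

Treat each layer as a resistance in series:
  R_cast iron = (1/0.346 − 1/0.380)/(4πk) = 0.2586/(4π·47.4) = 4.341×10^-4 K/W
  R_phenolic foam = (1/0.380 − 1/0.666)/(4πk) = 1.130/(4π·0.0235) = 3.827 K/W
  R_aerogel blanket = (1/0.666 − 1/1.05)/(4πk) = 0.5491/(4π·0.0169) = 2.586 K/W
ΣR = 4.341×10^-4 + 3.827 + 2.586 = 6.413 K/W
Q = ΔT/ΣR = (334.6 K − 291.3 K)/6.413 = 6.75 W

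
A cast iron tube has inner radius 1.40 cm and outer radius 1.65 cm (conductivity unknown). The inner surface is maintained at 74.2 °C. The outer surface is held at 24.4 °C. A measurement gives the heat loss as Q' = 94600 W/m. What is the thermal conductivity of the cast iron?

ΣR = ΔT/Q' = |74.2 − 24.4|/94600 = 5.264×10^-4 m·K/W
ln(r₂/r₁)/(2πk) = 5.264×10^-4 ⇒ k = 0.1643/(2π·5.264×10^-4) = 49.7 W/m·K

k = 49.7 W/m·K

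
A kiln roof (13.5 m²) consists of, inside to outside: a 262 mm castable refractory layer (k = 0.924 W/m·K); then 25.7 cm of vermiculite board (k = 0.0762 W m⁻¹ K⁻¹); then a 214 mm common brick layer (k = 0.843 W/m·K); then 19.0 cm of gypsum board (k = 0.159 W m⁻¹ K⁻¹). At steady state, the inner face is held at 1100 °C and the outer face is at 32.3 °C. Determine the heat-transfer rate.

Q = 2.82 kW

Series thermal resistances, inner to outer:
  R_castable refractory = L/(kA) = 0.262/(0.924·13.5) = 0.02100 K/W
  R_vermiculite board = L/(kA) = 0.257/(0.0762·13.5) = 0.2498 K/W
  R_common brick = L/(kA) = 0.214/(0.843·13.5) = 0.01880 K/W
  R_gypsum board = L/(kA) = 0.190/(0.159·13.5) = 0.08852 K/W
ΣR = 0.02100 + 0.2498 + 0.01880 + 0.08852 = 0.3781 K/W
Q = ΔT/ΣR = (1100 °C − 32.3 °C)/0.3781 = 2820 W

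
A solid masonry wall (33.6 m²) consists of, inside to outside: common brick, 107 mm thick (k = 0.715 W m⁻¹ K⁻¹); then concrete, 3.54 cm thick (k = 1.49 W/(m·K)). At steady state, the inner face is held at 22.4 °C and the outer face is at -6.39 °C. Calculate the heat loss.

Q = 5.58 kW

Series thermal resistances, inner to outer:
  R_common brick = L/(kA) = 0.107/(0.715·33.6) = 0.004454 K/W
  R_concrete = L/(kA) = 0.0354/(1.49·33.6) = 7.071×10^-4 K/W
ΣR = 0.004454 + 7.071×10^-4 = 0.005161 K/W
Q = ΔT/ΣR = (22.4 °C − -6.39 °C)/0.005161 = 5580 W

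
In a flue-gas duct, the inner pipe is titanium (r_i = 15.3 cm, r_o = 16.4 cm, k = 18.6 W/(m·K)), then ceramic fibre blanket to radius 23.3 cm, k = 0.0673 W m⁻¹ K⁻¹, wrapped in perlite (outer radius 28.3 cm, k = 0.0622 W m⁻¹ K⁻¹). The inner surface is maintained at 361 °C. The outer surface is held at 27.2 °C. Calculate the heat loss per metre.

Treat each layer as a resistance in series:
  R'_titanium = ln(0.164/0.153)/(2πk) = 0.06943/(2π·18.6) = 5.941×10^-4 m·K/W
  R'_ceramic fibre blanket = ln(0.233/0.164)/(2πk) = 0.3512/(2π·0.0673) = 0.8305 m·K/W
  R'_perlite = ln(0.283/0.233)/(2πk) = 0.1944/(2π·0.0622) = 0.4974 m·K/W
ΣR = 5.941×10^-4 + 0.8305 + 0.4974 = 1.328 m·K/W
Q' = ΔT/ΣR = (361 °C − 27.2 °C)/1.328 = 251 W/m

Q' = 251 W/m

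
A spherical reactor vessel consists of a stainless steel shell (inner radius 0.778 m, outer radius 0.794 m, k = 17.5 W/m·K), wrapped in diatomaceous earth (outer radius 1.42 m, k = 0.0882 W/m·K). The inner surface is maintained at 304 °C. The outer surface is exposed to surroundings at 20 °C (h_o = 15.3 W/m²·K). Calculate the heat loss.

Q = 564 W

Resistance network (inner→outer):
  R_stainless steel = (1/0.778 − 1/0.794)/(4πk) = 0.02590/(4π·17.5) = 1.178×10^-4 K/W
  R_diatomaceous earth = (1/0.794 − 1/1.42)/(4πk) = 0.5552/(4π·0.0882) = 0.5009 K/W
  R_conv,out = 1/(4πr²h) = 1/(4π·1.42²·15.3) = 0.002579 K/W
ΣR = 1.178×10^-4 + 0.5009 + 0.002579 = 0.5036 K/W
Q = ΔT/ΣR = (304 °C − 20 °C)/0.5036 = 564 W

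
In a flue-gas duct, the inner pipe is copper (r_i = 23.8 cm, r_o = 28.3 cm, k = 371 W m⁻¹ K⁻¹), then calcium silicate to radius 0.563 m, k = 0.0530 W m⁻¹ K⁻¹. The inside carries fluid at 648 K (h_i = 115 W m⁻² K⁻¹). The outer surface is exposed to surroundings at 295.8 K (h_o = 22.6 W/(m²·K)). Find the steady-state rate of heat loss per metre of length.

Q' = 169 W/m

Resistance network (inner→outer):
  R'_conv,in = 1/(2πr h) = 1/(2π·0.238·115) = 0.005815 m·K/W
  R'_copper = ln(0.283/0.238)/(2πk) = 0.1732/(2π·371) = 7.429×10^-5 m·K/W
  R'_calcium silicate = ln(0.563/0.283)/(2πk) = 0.6878/(2π·0.0530) = 2.066 m·K/W
  R'_conv,out = 1/(2πr h) = 1/(2π·0.563·22.6) = 0.01251 m·K/W
ΣR = 0.005815 + 7.429×10^-5 + 2.066 + 0.01251 = 2.084 m·K/W
Q' = ΔT/ΣR = (648 K − 295.8 K)/2.084 = 169 W/m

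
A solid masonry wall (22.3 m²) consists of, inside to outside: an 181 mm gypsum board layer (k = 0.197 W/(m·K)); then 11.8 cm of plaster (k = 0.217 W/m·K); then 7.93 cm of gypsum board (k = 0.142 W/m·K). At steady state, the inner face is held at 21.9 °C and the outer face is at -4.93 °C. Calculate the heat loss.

Treat each layer as a resistance in series:
  R_gypsum board = L/(kA) = 0.181/(0.197·22.3) = 0.04120 K/W
  R_plaster = L/(kA) = 0.118/(0.217·22.3) = 0.02438 K/W
  R_gypsum board = L/(kA) = 0.0793/(0.142·22.3) = 0.02504 K/W
ΣR = 0.04120 + 0.02438 + 0.02504 = 0.09062 K/W
Q = ΔT/ΣR = (21.9 °C − -4.93 °C)/0.09062 = 296 W

Q = 296 W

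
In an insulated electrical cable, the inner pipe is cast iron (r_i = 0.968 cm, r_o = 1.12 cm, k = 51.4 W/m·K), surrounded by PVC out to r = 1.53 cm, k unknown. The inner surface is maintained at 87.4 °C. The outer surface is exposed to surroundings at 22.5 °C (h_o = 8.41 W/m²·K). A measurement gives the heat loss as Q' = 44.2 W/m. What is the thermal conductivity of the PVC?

ΣR = ΔT/Q' = |87.4 − 22.5|/44.2 = 1.468 m·K/W
Known resistances:
  R'_cast iron = ln(0.0112/0.00968)/(2πk) = 0.1459/(2π·51.4) = 4.516×10^-4 m·K/W
  R'_conv,out = 1/(2πr h) = 1/(2π·0.0153·8.41) = 1.237 m·K/W
R_PVC = ΣR − ΣR_known = 1.468 − 1.237 = 0.2310 m·K/W
ln(r₂/r₁)/(2πk) = 0.2310 ⇒ k = 0.3119/(2π·0.2310) = 0.215 W/m·K

k = 0.215 W/m·K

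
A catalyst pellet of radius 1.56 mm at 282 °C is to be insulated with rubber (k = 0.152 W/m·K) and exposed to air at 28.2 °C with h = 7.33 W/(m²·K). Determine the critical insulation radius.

For a sphere, r_cr = 2k_ins/h = 2·0.152/7.33 = 0.0415 m = 4.15 cm

r_cr = 4.15 cm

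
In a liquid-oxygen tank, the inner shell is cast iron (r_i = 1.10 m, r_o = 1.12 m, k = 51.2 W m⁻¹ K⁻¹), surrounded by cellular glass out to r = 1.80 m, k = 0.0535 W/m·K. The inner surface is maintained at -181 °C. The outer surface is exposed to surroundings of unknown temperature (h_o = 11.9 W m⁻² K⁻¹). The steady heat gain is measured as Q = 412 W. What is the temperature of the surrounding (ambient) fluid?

T_out = 26.6 °C

Sum the resistances:
  R_cast iron = (1/1.10 − 1/1.12)/(4πk) = 0.01623/(4π·51.2) = 2.523×10^-5 K/W
  R_cellular glass = (1/1.12 − 1/1.80)/(4πk) = 0.3373/(4π·0.0535) = 0.5017 K/W
  R_conv,out = 1/(4πr²h) = 1/(4π·1.80²·11.9) = 0.002064 K/W
ΣR = 0.5038 K/W
ΔT = Q·ΣR = 412 × 0.5038 = 207.6 K
Heat flows inward, so T_out = T_in + ΔT = -181 + 207.6 = 26.6 °C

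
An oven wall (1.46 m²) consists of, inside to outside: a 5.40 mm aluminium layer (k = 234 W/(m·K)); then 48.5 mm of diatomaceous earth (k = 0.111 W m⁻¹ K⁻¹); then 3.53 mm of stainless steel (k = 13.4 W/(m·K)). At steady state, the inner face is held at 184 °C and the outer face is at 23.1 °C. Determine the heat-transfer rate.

Resistance network (inner→outer):
  R_aluminium = L/(kA) = 0.00540/(234·1.46) = 1.581×10^-5 K/W
  R_diatomaceous earth = L/(kA) = 0.0485/(0.111·1.46) = 0.2993 K/W
  R_stainless steel = L/(kA) = 0.00353/(13.4·1.46) = 1.804×10^-4 K/W
ΣR = 1.581×10^-5 + 0.2993 + 1.804×10^-4 = 0.2995 K/W
Q = ΔT/ΣR = (184 °C − 23.1 °C)/0.2995 = 537 W

Q = 537 W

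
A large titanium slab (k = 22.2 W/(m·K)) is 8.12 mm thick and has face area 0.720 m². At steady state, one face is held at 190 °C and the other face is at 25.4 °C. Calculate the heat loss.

Q = 3.24×10^5 W

Q = kA·ΔT/L = 22.2 × 0.720 × |190 °C − 25.4 °C| / 0.00812 = 3.24×10^5 W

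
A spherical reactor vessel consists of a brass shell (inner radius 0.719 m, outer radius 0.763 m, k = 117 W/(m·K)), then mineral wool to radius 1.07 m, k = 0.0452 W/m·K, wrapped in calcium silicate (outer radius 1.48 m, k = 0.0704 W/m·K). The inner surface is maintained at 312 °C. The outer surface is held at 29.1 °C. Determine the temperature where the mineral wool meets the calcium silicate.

Series thermal resistances, inner to outer:
  R_brass = (1/0.719 − 1/0.763)/(4πk) = 0.08020/(4π·117) = 5.455×10^-5 K/W
  R_mineral wool = (1/0.763 − 1/1.07)/(4πk) = 0.3760/(4π·0.0452) = 0.6620 K/W
  R_calcium silicate = (1/1.07 − 1/1.48)/(4πk) = 0.2589/(4π·0.0704) = 0.2927 K/W
ΣR = 5.455×10^-5 + 0.6620 + 0.2927 = 0.9548 K/W
Q = ΔT/ΣR = (312 °C − 29.1 °C)/0.9548 = 296.3 W
From the inner boundary to the mineral wool/calcium silicate interface, ΣR_partial = 0.6621 K/W.
T_interface = T_in − Q·ΣR_partial = 312 °C − (296.3)(0.6621) = 116 °C

T = 116 °C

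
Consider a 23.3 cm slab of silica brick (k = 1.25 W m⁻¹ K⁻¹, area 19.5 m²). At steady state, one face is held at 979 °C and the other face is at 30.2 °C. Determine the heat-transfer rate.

Q = kA·ΔT/L = 1.25 × 19.5 × |979 °C − 30.2 °C| / 0.233 = 99300 W

Q = 99.3 kW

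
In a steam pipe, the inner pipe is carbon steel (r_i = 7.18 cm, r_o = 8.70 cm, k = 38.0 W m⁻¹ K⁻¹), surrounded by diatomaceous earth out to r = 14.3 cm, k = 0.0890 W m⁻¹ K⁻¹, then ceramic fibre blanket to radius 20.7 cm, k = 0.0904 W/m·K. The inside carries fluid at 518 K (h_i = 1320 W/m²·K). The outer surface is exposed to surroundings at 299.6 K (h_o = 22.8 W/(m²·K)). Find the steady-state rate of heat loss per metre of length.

Q' = 139 W/m

Treat each layer as a resistance in series:
  R'_conv,in = 1/(2πr h) = 1/(2π·0.0718·1320) = 0.001679 m·K/W
  R'_carbon steel = ln(0.0870/0.0718)/(2πk) = 0.1920/(2π·38.0) = 8.043×10^-4 m·K/W
  R'_diatomaceous earth = ln(0.143/0.0870)/(2πk) = 0.4969/(2π·0.0890) = 0.8887 m·K/W
  R'_ceramic fibre blanket = ln(0.207/0.143)/(2πk) = 0.3699/(2π·0.0904) = 0.6512 m·K/W
  R'_conv,out = 1/(2πr h) = 1/(2π·0.207·22.8) = 0.03372 m·K/W
ΣR = 0.001679 + 8.043×10^-4 + 0.8887 + 0.6512 + 0.03372 = 1.576 m·K/W
Q' = ΔT/ΣR = (518 K − 299.6 K)/1.576 = 139 W/m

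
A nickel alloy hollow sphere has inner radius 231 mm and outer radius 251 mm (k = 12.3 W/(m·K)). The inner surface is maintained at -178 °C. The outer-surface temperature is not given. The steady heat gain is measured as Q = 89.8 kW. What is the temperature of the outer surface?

T_out = 22.4 °C

Series resistances:
  R_nickel alloy = (1/0.231 − 1/0.251)/(4πk) = 0.3449/(4π·12.3) = 0.002232 K/W
ΣR = 0.002232 K/W
ΔT = Q·ΣR = 89800 × 0.002232 = 200.4 K
Heat flows inward, so T_out = T_in + ΔT = -178 + 200.4 = 22.4 °C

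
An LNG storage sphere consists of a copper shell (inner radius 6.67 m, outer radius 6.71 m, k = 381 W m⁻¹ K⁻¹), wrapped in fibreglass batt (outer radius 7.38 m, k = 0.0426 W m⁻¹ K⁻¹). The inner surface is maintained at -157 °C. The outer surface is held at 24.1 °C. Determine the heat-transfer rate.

Q = 7170 W

Series thermal resistances, inner to outer:
  R_copper = (1/6.67 − 1/6.71)/(4πk) = 8.937×10^-4/(4π·381) = 1.867×10^-7 K/W
  R_fibreglass batt = (1/6.71 − 1/7.38)/(4πk) = 0.01353/(4π·0.0426) = 0.02527 K/W
ΣR = 1.867×10^-7 + 0.02527 = 0.02527 K/W
Q = ΔT/ΣR = (-157 °C − 24.1 °C)/0.02527 = -7170 W
(Negative Q ⇒ heat flows inward; heat gain = 7170 W.)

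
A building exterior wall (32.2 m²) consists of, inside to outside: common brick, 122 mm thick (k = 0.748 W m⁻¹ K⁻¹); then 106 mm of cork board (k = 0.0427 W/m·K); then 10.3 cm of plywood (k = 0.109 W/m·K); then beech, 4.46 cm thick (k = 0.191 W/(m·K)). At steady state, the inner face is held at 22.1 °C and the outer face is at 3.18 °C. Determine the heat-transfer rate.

Q = 159 W

Treat each layer as a resistance in series:
  R_common brick = L/(kA) = 0.122/(0.748·32.2) = 0.005065 K/W
  R_cork board = L/(kA) = 0.106/(0.0427·32.2) = 0.07709 K/W
  R_plywood = L/(kA) = 0.103/(0.109·32.2) = 0.02935 K/W
  R_beech = L/(kA) = 0.0446/(0.191·32.2) = 0.007252 K/W
ΣR = 0.005065 + 0.07709 + 0.02935 + 0.007252 = 0.1188 K/W
Q = ΔT/ΣR = (22.1 °C − 3.18 °C)/0.1188 = 159 W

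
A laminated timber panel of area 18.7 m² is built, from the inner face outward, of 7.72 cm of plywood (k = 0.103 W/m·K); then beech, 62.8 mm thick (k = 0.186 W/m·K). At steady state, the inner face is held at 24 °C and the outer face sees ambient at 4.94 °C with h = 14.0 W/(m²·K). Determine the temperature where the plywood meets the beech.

T = 11.7 °C

Treat each layer as a resistance in series:
  R_plywood = L/(kA) = 0.0772/(0.103·18.7) = 0.04008 K/W
  R_beech = L/(kA) = 0.0628/(0.186·18.7) = 0.01806 K/W
  R_conv,out = 1/(hA) = 1/(14.0·18.7) = 0.003820 K/W
ΣR = 0.04008 + 0.01806 + 0.003820 = 0.06196 K/W
Q = ΔT/ΣR = (24 °C − 4.94 °C)/0.06196 = 307.6 W
From the inner boundary to the plywood/beech interface, ΣR_partial = 0.04008 K/W.
T_interface = T_in − Q·ΣR_partial = 24 °C − (307.6)(0.04008) = 11.7 °C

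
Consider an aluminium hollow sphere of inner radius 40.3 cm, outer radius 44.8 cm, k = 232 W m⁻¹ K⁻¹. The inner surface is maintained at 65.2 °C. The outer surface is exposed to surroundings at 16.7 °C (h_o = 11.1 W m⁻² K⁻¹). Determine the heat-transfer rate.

Q = 1350 W

Treat each layer as a resistance in series:
  R_aluminium = (1/0.403 − 1/0.448)/(4πk) = 0.2492/(4π·232) = 8.549×10^-5 K/W
  R_conv,out = 1/(4πr²h) = 1/(4π·0.448²·11.1) = 0.03572 K/W
ΣR = 8.549×10^-5 + 0.03572 = 0.03581 K/W
Q = ΔT/ΣR = (65.2 °C − 16.7 °C)/0.03581 = 1350 W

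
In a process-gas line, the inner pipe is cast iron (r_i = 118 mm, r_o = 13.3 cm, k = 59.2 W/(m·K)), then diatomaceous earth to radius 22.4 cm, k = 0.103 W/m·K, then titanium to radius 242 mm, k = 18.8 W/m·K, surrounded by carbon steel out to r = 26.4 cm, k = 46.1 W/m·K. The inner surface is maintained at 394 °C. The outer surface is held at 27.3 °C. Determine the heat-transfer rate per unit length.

Resistance network (inner→outer):
  R'_cast iron = ln(0.133/0.118)/(2πk) = 0.1197/(2π·59.2) = 3.217×10^-4 m·K/W
  R'_diatomaceous earth = ln(0.224/0.133)/(2πk) = 0.5213/(2π·0.103) = 0.8055 m·K/W
  R'_titanium = ln(0.242/0.224)/(2πk) = 0.07729/(2π·18.8) = 6.543×10^-4 m·K/W
  R'_carbon steel = ln(0.264/0.242)/(2πk) = 0.08701/(2π·46.1) = 3.004×10^-4 m·K/W
ΣR = 3.217×10^-4 + 0.8055 + 6.543×10^-4 + 3.004×10^-4 = 0.8068 m·K/W
Q' = ΔT/ΣR = (394 °C − 27.3 °C)/0.8068 = 455 W/m

Q' = 455 W/m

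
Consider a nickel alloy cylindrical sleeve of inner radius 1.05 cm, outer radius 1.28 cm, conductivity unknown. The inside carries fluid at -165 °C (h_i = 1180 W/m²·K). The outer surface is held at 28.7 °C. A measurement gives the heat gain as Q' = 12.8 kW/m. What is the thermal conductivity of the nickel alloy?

k = 13.8 W/m·K

ΣR = ΔT/Q' = |-165 − 28.7|/12800 = 0.01513 m·K/W
Known resistances:
  R'_conv,in = 1/(2πr h) = 1/(2π·0.0105·1180) = 0.01285 m·K/W
R_nickel alloy = ΣR − ΣR_known = 0.01513 − 0.01285 = 0.002280 m·K/W
ln(r₂/r₁)/(2πk) = 0.002280 ⇒ k = 0.1981/(2π·0.002280) = 13.8 W/m·K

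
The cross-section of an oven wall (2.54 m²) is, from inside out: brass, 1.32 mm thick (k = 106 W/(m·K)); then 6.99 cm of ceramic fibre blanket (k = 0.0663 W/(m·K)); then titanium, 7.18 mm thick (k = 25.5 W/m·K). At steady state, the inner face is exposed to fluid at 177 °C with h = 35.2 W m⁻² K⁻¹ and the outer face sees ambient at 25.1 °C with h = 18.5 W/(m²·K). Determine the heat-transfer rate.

Series thermal resistances, inner to outer:
  R_conv,in = 1/(hA) = 1/(35.2·2.54) = 0.01118 K/W
  R_brass = L/(kA) = 0.00132/(106·2.54) = 4.903×10^-6 K/W
  R_ceramic fibre blanket = L/(kA) = 0.0699/(0.0663·2.54) = 0.4151 K/W
  R_titanium = L/(kA) = 0.00718/(25.5·2.54) = 1.109×10^-4 K/W
  R_conv,out = 1/(hA) = 1/(18.5·2.54) = 0.02128 K/W
ΣR = 0.01118 + 4.903×10^-6 + 0.4151 + 1.109×10^-4 + 0.02128 = 0.4477 K/W
Q = ΔT/ΣR = (177 °C − 25.1 °C)/0.4477 = 339 W

Q = 339 W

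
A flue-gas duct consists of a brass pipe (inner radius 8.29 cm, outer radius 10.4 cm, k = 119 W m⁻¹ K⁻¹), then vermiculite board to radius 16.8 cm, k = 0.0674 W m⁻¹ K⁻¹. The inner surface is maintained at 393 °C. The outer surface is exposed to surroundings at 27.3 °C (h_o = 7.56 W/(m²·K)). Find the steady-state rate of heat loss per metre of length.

Q' = 291 W/m

Series thermal resistances, inner to outer:
  R'_brass = ln(0.104/0.0829)/(2πk) = 0.2268/(2π·119) = 3.033×10^-4 m·K/W
  R'_vermiculite board = ln(0.168/0.104)/(2πk) = 0.4796/(2π·0.0674) = 1.132 m·K/W
  R'_conv,out = 1/(2πr h) = 1/(2π·0.168·7.56) = 0.1253 m·K/W
ΣR = 3.033×10^-4 + 1.132 + 0.1253 = 1.258 m·K/W
Q' = ΔT/ΣR = (393 °C − 27.3 °C)/1.258 = 291 W/m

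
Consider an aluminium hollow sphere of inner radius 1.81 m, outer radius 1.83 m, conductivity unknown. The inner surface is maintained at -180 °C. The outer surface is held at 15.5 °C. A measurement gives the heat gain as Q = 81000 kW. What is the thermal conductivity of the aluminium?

k = 199 W/m·K

ΣR = ΔT/Q = |-180 − 15.5|/8.10×10^7 = 2.414×10^-6 K/W
(1/r₁−1/r₂)/(4πk) = 2.414×10^-6 ⇒ k = 0.006038/(4π·2.414×10^-6) = 199 W/m·K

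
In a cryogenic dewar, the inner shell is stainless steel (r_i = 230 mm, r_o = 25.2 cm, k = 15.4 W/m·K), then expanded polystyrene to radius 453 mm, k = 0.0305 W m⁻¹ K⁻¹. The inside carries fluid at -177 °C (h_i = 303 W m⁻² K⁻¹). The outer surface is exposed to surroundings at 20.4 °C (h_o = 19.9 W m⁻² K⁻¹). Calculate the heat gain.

Q = 42.7 W

Treat each layer as a resistance in series:
  R_conv,in = 1/(4πr²h) = 1/(4π·0.230²·303) = 0.004965 K/W
  R_stainless steel = (1/0.230 − 1/0.252)/(4πk) = 0.3796/(4π·15.4) = 0.001961 K/W
  R_expanded polystyrene = (1/0.252 − 1/0.453)/(4πk) = 1.761/(4π·0.0305) = 4.594 K/W
  R_conv,out = 1/(4πr²h) = 1/(4π·0.453²·19.9) = 0.01949 K/W
ΣR = 0.004965 + 0.001961 + 4.594 + 0.01949 = 4.620 K/W
Q = ΔT/ΣR = (-177 °C − 20.4 °C)/4.620 = -42.7 W
(Negative Q ⇒ heat flows inward; heat gain = 42.7 W.)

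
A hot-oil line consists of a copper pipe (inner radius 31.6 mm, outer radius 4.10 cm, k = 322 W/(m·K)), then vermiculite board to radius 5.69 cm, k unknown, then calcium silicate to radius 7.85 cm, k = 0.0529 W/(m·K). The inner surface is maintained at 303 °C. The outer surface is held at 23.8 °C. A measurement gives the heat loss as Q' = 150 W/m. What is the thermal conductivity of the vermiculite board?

ΣR = ΔT/Q' = |303 − 23.8|/150 = 1.861 m·K/W
Known resistances:
  R'_copper = ln(0.0410/0.0316)/(2πk) = 0.2604/(2π·322) = 1.287×10^-4 m·K/W
  R'_calcium silicate = ln(0.0785/0.0569)/(2πk) = 0.3218/(2π·0.0529) = 0.9682 m·K/W
R_vermiculite board = ΣR − ΣR_known = 1.861 − 0.9683 = 0.8927 m·K/W
ln(r₂/r₁)/(2πk) = 0.8927 ⇒ k = 0.3277/(2π·0.8927) = 0.0584 W/m·K

k = 0.0584 W/m·K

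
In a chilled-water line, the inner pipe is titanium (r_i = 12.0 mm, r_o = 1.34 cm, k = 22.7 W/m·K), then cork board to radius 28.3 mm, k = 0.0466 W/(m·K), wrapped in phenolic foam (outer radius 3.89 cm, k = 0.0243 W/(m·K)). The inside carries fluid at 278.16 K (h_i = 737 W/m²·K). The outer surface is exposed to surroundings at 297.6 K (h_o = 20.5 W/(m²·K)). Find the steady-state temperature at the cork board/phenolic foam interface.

Series thermal resistances, inner to outer:
  R'_conv,in = 1/(2πr h) = 1/(2π·0.0120·737) = 0.01800 m·K/W
  R'_titanium = ln(0.0134/0.0120)/(2πk) = 0.1103/(2π·22.7) = 7.737×10^-4 m·K/W
  R'_cork board = ln(0.0283/0.0134)/(2πk) = 0.7476/(2π·0.0466) = 2.553 m·K/W
  R'_phenolic foam = ln(0.0389/0.0283)/(2πk) = 0.3181/(2π·0.0243) = 2.084 m·K/W
  R'_conv,out = 1/(2πr h) = 1/(2π·0.0389·20.5) = 0.1996 m·K/W
ΣR = 0.01800 + 7.737×10^-4 + 2.553 + 2.084 + 0.1996 = 4.855 m·K/W
Q' = ΔT/ΣR = (278.16 K − 297.6 K)/4.855 = -4.004 W/m
From the inner boundary to the cork board/phenolic foam interface, ΣR_partial = 2.572 m·K/W.
T_interface = T_in − Q'·ΣR_partial = 278.16 K − (-4.004)(2.572) = 288.5 K

T = 288.5 K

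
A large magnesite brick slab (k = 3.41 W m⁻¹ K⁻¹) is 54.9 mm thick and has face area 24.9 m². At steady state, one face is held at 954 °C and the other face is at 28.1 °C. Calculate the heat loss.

Q = 1.43×10^6 W

Q = kA·ΔT/L = 3.41 × 24.9 × |954 °C − 28.1 °C| / 0.0549 = 1.43×10^6 W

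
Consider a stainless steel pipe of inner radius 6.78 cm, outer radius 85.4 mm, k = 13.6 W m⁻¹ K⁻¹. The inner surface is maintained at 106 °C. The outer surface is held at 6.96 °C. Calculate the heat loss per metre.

Q' = 36.7 kW/m

Q' = 2πk·ΔT/ln(r₂/r₁) = 2π × 13.6 × 99.04 / ln(0.0854/0.0678) = 36700 W/m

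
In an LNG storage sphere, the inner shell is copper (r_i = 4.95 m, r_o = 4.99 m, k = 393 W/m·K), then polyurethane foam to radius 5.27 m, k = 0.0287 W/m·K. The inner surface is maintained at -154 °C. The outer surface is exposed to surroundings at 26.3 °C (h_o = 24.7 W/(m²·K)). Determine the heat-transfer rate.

Q = 6080 W

Treat each layer as a resistance in series:
  R_copper = (1/4.95 − 1/4.99)/(4πk) = 0.001619/(4π·393) = 3.279×10^-7 K/W
  R_polyurethane foam = (1/4.99 − 1/5.27)/(4πk) = 0.01065/(4π·0.0287) = 0.02952 K/W
  R_conv,out = 1/(4πr²h) = 1/(4π·5.27²·24.7) = 1.160×10^-4 K/W
ΣR = 3.279×10^-7 + 0.02952 + 1.160×10^-4 = 0.02964 K/W
Q = ΔT/ΣR = (-154 °C − 26.3 °C)/0.02964 = -6080 W
(Negative Q ⇒ heat flows inward; heat gain = 6080 W.)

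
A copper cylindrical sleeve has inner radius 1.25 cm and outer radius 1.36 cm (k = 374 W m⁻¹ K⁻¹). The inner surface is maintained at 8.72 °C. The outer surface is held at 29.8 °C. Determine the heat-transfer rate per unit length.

Q' = 2πk·ΔT/ln(r₂/r₁) = 2π × 374 × 21.08 / ln(0.0136/0.0125) = 5.87×10^5 W/m

Q' = 587 kW/m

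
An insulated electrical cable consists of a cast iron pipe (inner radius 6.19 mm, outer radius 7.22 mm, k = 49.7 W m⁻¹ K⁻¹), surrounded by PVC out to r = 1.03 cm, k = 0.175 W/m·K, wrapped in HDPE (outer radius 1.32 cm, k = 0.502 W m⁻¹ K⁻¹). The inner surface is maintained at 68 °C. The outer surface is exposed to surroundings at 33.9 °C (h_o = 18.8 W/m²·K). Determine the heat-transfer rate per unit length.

Q' = 32.7 W/m

Series thermal resistances, inner to outer:
  R'_cast iron = ln(0.00722/0.00619)/(2πk) = 0.1539/(2π·49.7) = 4.929×10^-4 m·K/W
  R'_PVC = ln(0.0103/0.00722)/(2πk) = 0.3553/(2π·0.175) = 0.3231 m·K/W
  R'_HDPE = ln(0.0132/0.0103)/(2πk) = 0.2481/(2π·0.502) = 0.07865 m·K/W
  R'_conv,out = 1/(2πr h) = 1/(2π·0.0132·18.8) = 0.6413 m·K/W
ΣR = 4.929×10^-4 + 0.3231 + 0.07865 + 0.6413 = 1.044 m·K/W
Q' = ΔT/ΣR = (68 °C − 33.9 °C)/1.044 = 32.7 W/m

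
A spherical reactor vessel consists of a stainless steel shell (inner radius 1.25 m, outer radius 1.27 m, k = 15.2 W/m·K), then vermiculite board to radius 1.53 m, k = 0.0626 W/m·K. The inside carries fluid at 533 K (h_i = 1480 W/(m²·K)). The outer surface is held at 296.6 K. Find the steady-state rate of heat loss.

Q = 1390 W

Treat each layer as a resistance in series:
  R_conv,in = 1/(4πr²h) = 1/(4π·1.25²·1480) = 3.441×10^-5 K/W
  R_stainless steel = (1/1.25 − 1/1.27)/(4πk) = 0.01260/(4π·15.2) = 6.596×10^-5 K/W
  R_vermiculite board = (1/1.27 − 1/1.53)/(4πk) = 0.1338/(4π·0.0626) = 0.1701 K/W
ΣR = 3.441×10^-5 + 6.596×10^-5 + 0.1701 = 0.1702 K/W
Q = ΔT/ΣR = (533 K − 296.6 K)/0.1702 = 1390 W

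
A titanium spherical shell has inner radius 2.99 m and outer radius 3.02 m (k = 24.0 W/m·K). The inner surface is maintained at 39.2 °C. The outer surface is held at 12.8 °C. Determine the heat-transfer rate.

Q = 4πk·ΔT/(1/r₁ − 1/r₂) = 4π × 24.0 × 26.4 / (1/2.99 − 1/3.02) = 2.40×10^6 W

Q = 2400 kW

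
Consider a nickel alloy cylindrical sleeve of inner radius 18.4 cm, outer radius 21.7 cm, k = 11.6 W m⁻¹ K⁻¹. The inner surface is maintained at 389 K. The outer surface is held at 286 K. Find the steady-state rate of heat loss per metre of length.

Q' = 2πk·ΔT/ln(r₂/r₁) = 2π × 11.6 × 103 / ln(0.217/0.184) = 45500 W/m

Q' = 45.5 kW/m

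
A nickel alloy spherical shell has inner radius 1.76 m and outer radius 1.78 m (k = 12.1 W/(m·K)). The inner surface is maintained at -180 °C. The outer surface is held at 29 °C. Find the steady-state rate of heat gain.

Q = 4.98×10^6 W

Q = 4πk·ΔT/(1/r₁ − 1/r₂) = 4π × 12.1 × 209 / (1/1.76 − 1/1.78) = 4.98×10^6 W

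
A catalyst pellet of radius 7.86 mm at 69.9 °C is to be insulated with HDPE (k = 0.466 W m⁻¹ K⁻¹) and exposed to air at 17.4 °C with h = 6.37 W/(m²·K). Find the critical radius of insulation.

r_cr = 14.6 cm

For a sphere, r_cr = 2k_ins/h = 2·0.466/6.37 = 0.146 m = 14.6 cm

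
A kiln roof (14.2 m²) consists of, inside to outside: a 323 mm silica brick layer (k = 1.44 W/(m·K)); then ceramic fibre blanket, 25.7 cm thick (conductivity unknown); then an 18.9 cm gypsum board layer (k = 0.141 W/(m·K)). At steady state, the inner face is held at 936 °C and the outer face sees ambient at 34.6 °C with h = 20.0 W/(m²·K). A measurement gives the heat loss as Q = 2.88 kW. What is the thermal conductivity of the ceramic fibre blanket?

k = 0.0908 W/m·K

ΣR = ΔT/Q = |936 − 34.6|/2880 = 0.3130 K/W
Known resistances:
  R_silica brick = L/(kA) = 0.323/(1.44·14.2) = 0.01580 K/W
  R_gypsum board = L/(kA) = 0.189/(0.141·14.2) = 0.09440 K/W
  R_conv,out = 1/(hA) = 1/(20.0·14.2) = 0.003521 K/W
R_ceramic fibre blanket = ΣR − ΣR_known = 0.3130 − 0.1137 = 0.1993 K/W
L/(kA) = 0.1993 ⇒ k = 0.257/(0.1993·14.2) = 0.0908 W/m·K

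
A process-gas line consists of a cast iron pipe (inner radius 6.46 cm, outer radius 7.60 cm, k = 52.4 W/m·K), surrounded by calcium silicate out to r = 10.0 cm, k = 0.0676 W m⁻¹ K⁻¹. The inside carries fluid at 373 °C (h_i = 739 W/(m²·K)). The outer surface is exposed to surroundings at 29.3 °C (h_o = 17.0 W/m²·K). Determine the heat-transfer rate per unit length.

Treat each layer as a resistance in series:
  R'_conv,in = 1/(2πr h) = 1/(2π·0.0646·739) = 0.003334 m·K/W
  R'_cast iron = ln(0.0760/0.0646)/(2πk) = 0.1625/(2π·52.4) = 4.936×10^-4 m·K/W
  R'_calcium silicate = ln(0.100/0.0760)/(2πk) = 0.2744/(2π·0.0676) = 0.6461 m·K/W
  R'_conv,out = 1/(2πr h) = 1/(2π·0.100·17.0) = 0.09362 m·K/W
ΣR = 0.003334 + 4.936×10^-4 + 0.6461 + 0.09362 = 0.7435 m·K/W
Q' = ΔT/ΣR = (373 °C − 29.3 °C)/0.7435 = 462 W/m

Q' = 462 W/m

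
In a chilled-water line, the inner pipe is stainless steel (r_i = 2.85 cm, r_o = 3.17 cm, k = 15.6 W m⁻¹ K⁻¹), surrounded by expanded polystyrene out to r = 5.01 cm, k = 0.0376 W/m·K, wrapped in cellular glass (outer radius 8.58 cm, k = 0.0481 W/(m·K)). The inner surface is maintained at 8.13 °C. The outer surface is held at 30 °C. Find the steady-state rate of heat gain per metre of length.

Q' = 5.88 W/m

Treat each layer as a resistance in series:
  R'_stainless steel = ln(0.0317/0.0285)/(2πk) = 0.1064/(2π·15.6) = 0.001086 m·K/W
  R'_expanded polystyrene = ln(0.0501/0.0317)/(2πk) = 0.4577/(2π·0.0376) = 1.937 m·K/W
  R'_cellular glass = ln(0.0858/0.0501)/(2πk) = 0.5380/(2π·0.0481) = 1.780 m·K/W
ΣR = 0.001086 + 1.937 + 1.780 = 3.718 m·K/W
Q' = ΔT/ΣR = (8.13 °C − 30 °C)/3.718 = -5.88 W/m
(Negative Q' ⇒ heat flows inward; heat gain = 5.88 W/m.)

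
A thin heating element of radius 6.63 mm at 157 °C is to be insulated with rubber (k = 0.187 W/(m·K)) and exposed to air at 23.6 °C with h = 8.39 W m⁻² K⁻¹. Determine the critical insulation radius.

r_cr = 2.23 cm

For a cylinder, r_cr = k_ins/h = 0.187/8.39 = 0.0223 m = 2.23 cm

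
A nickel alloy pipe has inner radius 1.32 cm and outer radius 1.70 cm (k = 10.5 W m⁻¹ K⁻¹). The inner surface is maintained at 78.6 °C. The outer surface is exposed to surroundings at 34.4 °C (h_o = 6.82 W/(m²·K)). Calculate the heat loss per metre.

Resistance network (inner→outer):
  R'_nickel alloy = ln(0.0170/0.0132)/(2πk) = 0.2530/(2π·10.5) = 0.003835 m·K/W
  R'_conv,out = 1/(2πr h) = 1/(2π·0.0170·6.82) = 1.373 m·K/W
ΣR = 0.003835 + 1.373 = 1.377 m·K/W
Q' = ΔT/ΣR = (78.6 °C − 34.4 °C)/1.377 = 32.1 W/m

Q' = 32.1 W/m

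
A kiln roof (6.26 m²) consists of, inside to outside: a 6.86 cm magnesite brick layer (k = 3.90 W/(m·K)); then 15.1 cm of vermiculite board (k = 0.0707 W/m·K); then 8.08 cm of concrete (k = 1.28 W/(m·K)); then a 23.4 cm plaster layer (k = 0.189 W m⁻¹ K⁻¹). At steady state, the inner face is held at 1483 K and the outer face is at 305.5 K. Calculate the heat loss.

Resistance network (inner→outer):
  R_magnesite brick = L/(kA) = 0.0686/(3.90·6.26) = 0.002810 K/W
  R_vermiculite board = L/(kA) = 0.151/(0.0707·6.26) = 0.3412 K/W
  R_concrete = L/(kA) = 0.0808/(1.28·6.26) = 0.01008 K/W
  R_plaster = L/(kA) = 0.234/(0.189·6.26) = 0.1978 K/W
ΣR = 0.002810 + 0.3412 + 0.01008 + 0.1978 = 0.5519 K/W
Q = ΔT/ΣR = (1483 K − 305.5 K)/0.5519 = 2130 W

Q = 2.13 kW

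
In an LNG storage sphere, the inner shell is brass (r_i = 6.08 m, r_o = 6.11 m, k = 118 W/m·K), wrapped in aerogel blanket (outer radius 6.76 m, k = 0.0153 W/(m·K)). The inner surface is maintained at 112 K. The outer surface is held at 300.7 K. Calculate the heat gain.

Resistance network (inner→outer):
  R_brass = (1/6.08 − 1/6.11)/(4πk) = 8.076×10^-4/(4π·118) = 5.446×10^-7 K/W
  R_aerogel blanket = (1/6.11 − 1/6.76)/(4πk) = 0.01574/(4π·0.0153) = 0.08185 K/W
ΣR = 5.446×10^-7 + 0.08185 = 0.08185 K/W
Q = ΔT/ΣR = (112 K − 300.7 K)/0.08185 = -2310 W
(Negative Q ⇒ heat flows inward; heat gain = 2310 W.)

Q = 2.31 kW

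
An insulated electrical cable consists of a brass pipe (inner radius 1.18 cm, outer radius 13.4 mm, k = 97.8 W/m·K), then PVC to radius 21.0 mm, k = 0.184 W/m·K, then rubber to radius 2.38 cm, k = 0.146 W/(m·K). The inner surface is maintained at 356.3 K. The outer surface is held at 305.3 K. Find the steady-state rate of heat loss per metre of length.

Q' = 97.1 W/m

Series thermal resistances, inner to outer:
  R'_brass = ln(0.0134/0.0118)/(2πk) = 0.1272/(2π·97.8) = 2.069×10^-4 m·K/W
  R'_PVC = ln(0.0210/0.0134)/(2πk) = 0.4493/(2π·0.184) = 0.3886 m·K/W
  R'_rubber = ln(0.0238/0.0210)/(2πk) = 0.1252/(2π·0.146) = 0.1364 m·K/W
ΣR = 2.069×10^-4 + 0.3886 + 0.1364 = 0.5252 m·K/W
Q' = ΔT/ΣR = (356.3 K − 305.3 K)/0.5252 = 97.1 W/m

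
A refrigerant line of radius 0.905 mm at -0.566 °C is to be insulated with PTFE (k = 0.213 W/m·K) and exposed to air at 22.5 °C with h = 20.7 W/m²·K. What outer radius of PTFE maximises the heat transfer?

For a cylinder, r_cr = k_ins/h = 0.213/20.7 = 0.0103 m = 1.03 cm

r_cr = 1.03 cm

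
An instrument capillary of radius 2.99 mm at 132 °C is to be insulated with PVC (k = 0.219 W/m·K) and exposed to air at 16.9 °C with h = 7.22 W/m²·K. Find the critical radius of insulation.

For a cylinder, r_cr = k_ins/h = 0.219/7.22 = 0.0303 m = 3.03 cm

r_cr = 3.03 cm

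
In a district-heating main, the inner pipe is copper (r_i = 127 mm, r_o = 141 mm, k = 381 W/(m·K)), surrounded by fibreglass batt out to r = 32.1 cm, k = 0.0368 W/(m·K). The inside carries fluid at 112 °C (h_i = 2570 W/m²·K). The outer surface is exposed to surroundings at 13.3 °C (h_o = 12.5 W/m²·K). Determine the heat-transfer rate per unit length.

Treat each layer as a resistance in series:
  R'_conv,in = 1/(2πr h) = 1/(2π·0.127·2570) = 4.876×10^-4 m·K/W
  R'_copper = ln(0.141/0.127)/(2πk) = 0.1046/(2π·381) = 4.368×10^-5 m·K/W
  R'_fibreglass batt = ln(0.321/0.141)/(2πk) = 0.8227/(2π·0.0368) = 3.558 m·K/W
  R'_conv,out = 1/(2πr h) = 1/(2π·0.321·12.5) = 0.03966 m·K/W
ΣR = 4.876×10^-4 + 4.368×10^-5 + 3.558 + 0.03966 = 3.598 m·K/W
Q' = ΔT/ΣR = (112 °C − 13.3 °C)/3.598 = 27.4 W/m

Q' = 27.4 W/m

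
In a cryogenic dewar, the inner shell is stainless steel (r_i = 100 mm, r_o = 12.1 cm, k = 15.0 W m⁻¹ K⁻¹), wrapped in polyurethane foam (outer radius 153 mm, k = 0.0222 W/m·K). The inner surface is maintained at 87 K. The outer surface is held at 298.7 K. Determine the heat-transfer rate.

Q = 34.1 W

Resistance network (inner→outer):
  R_stainless steel = (1/0.100 − 1/0.121)/(4πk) = 1.736/(4π·15.0) = 0.009207 K/W
  R_polyurethane foam = (1/0.121 − 1/0.153)/(4πk) = 1.729/(4π·0.0222) = 6.196 K/W
ΣR = 0.009207 + 6.196 = 6.205 K/W
Q = ΔT/ΣR = (87 K − 298.7 K)/6.205 = -34.1 W
(Negative Q ⇒ heat flows inward; heat gain = 34.1 W.)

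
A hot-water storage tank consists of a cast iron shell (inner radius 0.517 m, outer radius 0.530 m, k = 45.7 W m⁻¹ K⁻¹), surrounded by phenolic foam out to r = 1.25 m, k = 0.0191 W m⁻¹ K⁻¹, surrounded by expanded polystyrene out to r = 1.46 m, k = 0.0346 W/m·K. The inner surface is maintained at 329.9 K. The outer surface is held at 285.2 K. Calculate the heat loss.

Treat each layer as a resistance in series:
  R_cast iron = (1/0.517 − 1/0.530)/(4πk) = 0.04744/(4π·45.7) = 8.261×10^-5 K/W
  R_phenolic foam = (1/0.530 − 1/1.25)/(4πk) = 1.087/(4π·0.0191) = 4.528 K/W
  R_expanded polystyrene = (1/1.25 − 1/1.46)/(4πk) = 0.1151/(4π·0.0346) = 0.2646 K/W
ΣR = 8.261×10^-5 + 4.528 + 0.2646 = 4.793 K/W
Q = ΔT/ΣR = (329.9 K − 285.2 K)/4.793 = 9.33 W

Q = 9.33 W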